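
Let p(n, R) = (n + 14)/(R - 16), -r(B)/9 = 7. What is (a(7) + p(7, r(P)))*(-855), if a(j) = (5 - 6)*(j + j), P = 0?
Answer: 963585/79 ≈ 12197.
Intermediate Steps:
a(j) = -2*j
r(B) = -63 (r(B) = -9*7 = -63)
p(n, R) = (14 + n)/(-16 + R)
(a(7) + p(7, r(P)))*(-855) = (-2*7 + (14 + 7)/(-16 - 63))*(-855) = (-14 + 21/(-79))*(-855) = (-14 - 1/79*21)*(-855) = (-14 - 21/79)*(-855) = -1127/79*(-855) = 963585/79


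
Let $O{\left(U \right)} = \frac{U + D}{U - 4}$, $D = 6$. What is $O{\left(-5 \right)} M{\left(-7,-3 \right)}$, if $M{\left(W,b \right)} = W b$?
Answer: $- \frac{7}{3} \approx -2.3333$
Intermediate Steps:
$O{\left(U \right)} = \frac{6 + U}{-4 + U}$ ($O{\left(U \right)} = \frac{U + 6}{U - 4} = \frac{6 + U}{-4 + U}$)
$O{\left(-5 \right)} M{\left(-7,-3 \right)} = \frac{6 - 5}{-4 - 5} \left(\left(-7\right) \left(-3\right)\right) = \frac{1}{-9} \cdot 1 \cdot 21 = \left(- \frac{1}{9}\right) 1 \cdot 21 = \left(- \frac{1}{9}\right) 21 = - \frac{7}{3}$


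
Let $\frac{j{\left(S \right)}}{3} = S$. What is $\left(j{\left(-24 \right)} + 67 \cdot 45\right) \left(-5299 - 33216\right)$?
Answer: $-113349645$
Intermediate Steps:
$j{\left(S \right)} = 3 S$
$\left(j{\left(-24 \right)} + 67 \cdot 45\right) \left(-5299 - 33216\right) = \left(3 \left(-24\right) + 67 \cdot 45\right) \left(-5299 - 33216\right) = \left(-72 + 3015\right) \left(-38515\right) = 2943 \left(-38515\right) = -113349645$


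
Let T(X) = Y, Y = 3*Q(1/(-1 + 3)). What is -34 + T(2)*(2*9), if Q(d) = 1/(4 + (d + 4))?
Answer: -470/17 ≈ -27.647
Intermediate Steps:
Q(d) = 1/(8 + d) (Q(d) = 1/(4 + (4 + d)) = 1/(8 + d))
Y = 6/17 (Y = 3/(8 + 1/(-1 + 3)) = 3/(8 + 1/2) = 3/(8 + ½) = 3/(17/2) = 3*(2/17) = 6/17 ≈ 0.35294)
T(X) = 6/17
-34 + T(2)*(2*9) = -34 + 6*(2*9)/17 = -34 + (6/17)*18 = -34 + 108/17 = -470/17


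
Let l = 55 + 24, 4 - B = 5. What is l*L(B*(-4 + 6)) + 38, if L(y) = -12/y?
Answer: 512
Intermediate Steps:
B = -1 (B = 4 - 1*5 = 4 - 5 = -1)
l = 79
l*L(B*(-4 + 6)) + 38 = 79*(-12*(-1/(-4 + 6))) + 38 = 79*(-12/((-1*2))) + 38 = 79*(-12/(-2)) + 38 = 79*(-12*(-½)) + 38 = 79*6 + 38 = 474 + 38 = 512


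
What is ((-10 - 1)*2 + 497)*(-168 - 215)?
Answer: -181925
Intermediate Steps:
((-10 - 1)*2 + 497)*(-168 - 215) = (-11*2 + 497)*(-383) = (-22 + 497)*(-383) = 475*(-383) = -181925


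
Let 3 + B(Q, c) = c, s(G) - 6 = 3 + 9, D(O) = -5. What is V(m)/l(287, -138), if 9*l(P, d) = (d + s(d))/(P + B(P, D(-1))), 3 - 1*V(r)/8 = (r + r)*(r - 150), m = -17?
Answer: 949995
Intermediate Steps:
s(G) = 18 (s(G) = 6 + (3 + 9) = 6 + 12 = 18)
B(Q, c) = -3 + c
V(r) = 24 - 16*r*(-150 + r) (V(r) = 24 - 8*(r + r)*(r - 150) = 24 - 8*2*r*(-150 + r) = 24 - 16*r*(-150 + r))
l(P, d) = (18 + d)/(9*(-8 + P)) (l(P, d) = ((d + 18)/(P + (-3 - 5)))/9 = ((18 + d)/(P - 8))/9 = ((18 + d)/(-8 + P))/9 = (18 + d)/(9*(-8 + P)))
V(m)/l(287, -138) = (24 - 16*(-17)**2 + 2400*(-17))/(((18 - 138)/(9*(-8 + 287)))) = (24 - 16*289 - 40800)/(((1/9)*(-120)/279)) = (24 - 4624 - 40800)/(((1/9)*(1/279)*(-120))) = -45400/(-40/837) = -45400*(-837/40) = 949995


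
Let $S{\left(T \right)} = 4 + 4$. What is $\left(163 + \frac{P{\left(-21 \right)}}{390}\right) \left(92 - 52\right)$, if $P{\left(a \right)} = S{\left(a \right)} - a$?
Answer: $\frac{254396}{39} \approx 6523.0$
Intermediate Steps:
$S{\left(T \right)} = 8$
$P{\left(a \right)} = 8 - a$
$\left(163 + \frac{P{\left(-21 \right)}}{390}\right) \left(92 - 52\right) = \left(163 + \frac{8 - -21}{390}\right) \left(92 - 52\right) = \left(163 + \left(8 + 21\right) \frac{1}{390}\right) 40 = \left(163 + 29 \cdot \frac{1}{390}\right) 40 = \left(163 + \frac{29}{390}\right) 40 = \frac{63599}{390} \cdot 40 = \frac{254396}{39}$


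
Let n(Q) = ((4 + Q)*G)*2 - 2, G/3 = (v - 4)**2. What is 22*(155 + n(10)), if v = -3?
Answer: 93918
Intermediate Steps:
G = 147 (G = 3*(-3 - 4)**2 = 3*(-7)**2 = 3*49 = 147)
n(Q) = 1174 + 294*Q (n(Q) = ((4 + Q)*147)*2 - 2 = (588 + 147*Q)*2 - 2 = (1176 + 294*Q) - 2 = 1174 + 294*Q)
22*(155 + n(10)) = 22*(155 + (1174 + 294*10)) = 22*(155 + (1174 + 2940)) = 22*(155 + 4114) = 22*4269 = 93918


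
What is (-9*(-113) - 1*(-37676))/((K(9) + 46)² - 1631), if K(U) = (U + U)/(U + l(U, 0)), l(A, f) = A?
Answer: 38693/578 ≈ 66.943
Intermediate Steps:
K(U) = 1 (K(U) = (U + U)/(U + U) = (2*U)/((2*U)) = (2*U)*(1/(2*U)) = 1)
(-9*(-113) - 1*(-37676))/((K(9) + 46)² - 1631) = (-9*(-113) - 1*(-37676))/((1 + 46)² - 1631) = (1017 + 37676)/(47² - 1631) = 38693/(2209 - 1631) = 38693/578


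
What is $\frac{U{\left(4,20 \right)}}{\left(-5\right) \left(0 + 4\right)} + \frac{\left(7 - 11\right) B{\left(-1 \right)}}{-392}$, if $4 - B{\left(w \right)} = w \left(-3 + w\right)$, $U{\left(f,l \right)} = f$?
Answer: $- \frac{1}{5} \approx -0.2$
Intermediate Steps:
$B{\left(w \right)} = 4 - w \left(-3 + w\right)$
$\frac{U{\left(4,20 \right)}}{\left(-5\right) \left(0 + 4\right)} + \frac{\left(7 - 11\right) B{\left(-1 \right)}}{-392} = \frac{4}{\left(-5\right) \left(0 + 4\right)} + \frac{\left(7 - 11\right) \left(4 - \left(-1\right)^{2} + 3 \left(-1\right)\right)}{-392} = \frac{4}{\left(-5\right) 4} + - 4 \left(4 - 1 - 3\right) \left(- \frac{1}{392}\right) = \frac{4}{-20} + - 4 \left(4 - 1 - 3\right) \left(- \frac{1}{392}\right) = 4 \left(- \frac{1}{20}\right) + \left(-4\right) 0 \left(- \frac{1}{392}\right) = - \frac{1}{5} + 0 \left(- \frac{1}{392}\right) = - \frac{1}{5} + 0 = - \frac{1}{5}$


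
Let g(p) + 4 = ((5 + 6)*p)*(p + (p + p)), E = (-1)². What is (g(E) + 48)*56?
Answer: 4312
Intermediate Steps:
E = 1
g(p) = -4 + 33*p² (g(p) = -4 + ((5 + 6)*p)*(p + (p + p)) = -4 + (11*p)*(p + 2*p) = -4 + (11*p)*(3*p) = -4 + 33*p²)
(g(E) + 48)*56 = ((-4 + 33*1²) + 48)*56 = ((-4 + 33*1) + 48)*56 = ((-4 + 33) + 48)*56 = (29 + 48)*56 = 77*56 = 4312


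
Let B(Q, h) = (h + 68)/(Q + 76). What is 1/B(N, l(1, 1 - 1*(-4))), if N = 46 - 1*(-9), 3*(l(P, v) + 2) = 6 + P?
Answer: 393/205 ≈ 1.9171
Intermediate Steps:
l(P, v) = P/3 (l(P, v) = -2 + (6 + P)/3 = -2 + (2 + P/3) = P/3)
N = 55 (N = 46 + 9 = 55)
B(Q, h) = (68 + h)/(76 + Q)
1/B(N, l(1, 1 - 1*(-4))) = 1/((68 + (⅓)*1)/(76 + 55)) = 1/((68 + ⅓)/131) = 1/((1/131)*(205/3)) = 1/(205/393) = 393/205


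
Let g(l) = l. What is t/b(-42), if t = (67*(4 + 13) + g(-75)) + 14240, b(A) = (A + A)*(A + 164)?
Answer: -1913/1281 ≈ -1.4934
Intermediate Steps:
b(A) = 2*A*(164 + A) (b(A) = (2*A)*(164 + A) = 2*A*(164 + A))
t = 15304 (t = (67*(4 + 13) - 75) + 14240 = (67*17 - 75) + 14240 = (1139 - 75) + 14240 = 1064 + 14240 = 15304)
t/b(-42) = 15304/((2*(-42)*(164 - 42))) = 15304/((2*(-42)*122)) = 15304/(-10248) = 15304*(-1/10248) = -1913/1281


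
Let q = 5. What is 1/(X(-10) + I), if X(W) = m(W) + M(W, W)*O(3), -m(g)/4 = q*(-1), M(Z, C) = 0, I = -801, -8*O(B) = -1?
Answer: -1/781 ≈ -0.0012804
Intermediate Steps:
O(B) = 1/8 (O(B) = -1/8*(-1) = 1/8)
m(g) = 20 (m(g) = -20*(-1) = -4*(-5) = 20)
X(W) = 20 (X(W) = 20 + 0*(1/8) = 20 + 0 = 20)
1/(X(-10) + I) = 1/(20 - 801) = 1/(-781) = -1/781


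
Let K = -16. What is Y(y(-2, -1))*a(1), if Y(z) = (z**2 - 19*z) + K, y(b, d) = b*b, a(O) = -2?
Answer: 152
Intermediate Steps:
y(b, d) = b**2
Y(z) = -16 + z**2 - 19*z (Y(z) = (z**2 - 19*z) - 16 = -16 + z**2 - 19*z)
Y(y(-2, -1))*a(1) = (-16 + ((-2)**2)**2 - 19*(-2)**2)*(-2) = (-16 + 4**2 - 19*4)*(-2) = (-16 + 16 - 76)*(-2) = -76*(-2) = 152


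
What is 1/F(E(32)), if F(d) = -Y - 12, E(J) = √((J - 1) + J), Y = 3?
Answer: -1/15 ≈ -0.066667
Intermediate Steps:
E(J) = √(-1 + 2*J) (E(J) = √((-1 + J) + J) = √(-1 + 2*J))
F(d) = -15 (F(d) = -1*3 - 12 = -3 - 12 = -15)
1/F(E(32)) = 1/(-15) = -1/15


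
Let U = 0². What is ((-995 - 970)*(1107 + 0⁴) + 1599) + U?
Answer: -2173656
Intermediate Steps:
U = 0
((-995 - 970)*(1107 + 0⁴) + 1599) + U = ((-995 - 970)*(1107 + 0⁴) + 1599) + 0 = (-1965*(1107 + 0) + 1599) + 0 = (-1965*1107 + 1599) + 0 = (-2175255 + 1599) + 0 = -2173656 + 0 = -2173656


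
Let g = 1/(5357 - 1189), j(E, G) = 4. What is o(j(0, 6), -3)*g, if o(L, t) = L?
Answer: 1/1042 ≈ 0.00095969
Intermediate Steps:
g = 1/4168 ≈ 0.00023992
o(j(0, 6), -3)*g = 4*(1/4168) = 1/1042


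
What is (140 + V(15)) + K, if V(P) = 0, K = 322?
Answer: 462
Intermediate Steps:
(140 + V(15)) + K = (140 + 0) + 322 = 140 + 322 = 462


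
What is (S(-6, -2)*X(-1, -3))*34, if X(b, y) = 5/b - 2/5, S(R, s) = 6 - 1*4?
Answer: -1836/5 ≈ -367.20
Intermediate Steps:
S(R, s) = 2 (S(R, s) = 6 - 4 = 2)
X(b, y) = -2/5 + 5/b (X(b, y) = 5/b - 2*1/5 = 5/b - 2/5 = -2/5 + 5/b)
(S(-6, -2)*X(-1, -3))*34 = (2*(-2/5 + 5/(-1)))*34 = (2*(-2/5 + 5*(-1)))*34 = (2*(-2/5 - 5))*34 = (2*(-27/5))*34 = -54/5*34 = -1836/5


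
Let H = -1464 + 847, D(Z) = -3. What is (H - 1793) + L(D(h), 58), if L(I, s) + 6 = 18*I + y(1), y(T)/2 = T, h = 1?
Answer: -2468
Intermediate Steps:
y(T) = 2*T
H = -617
L(I, s) = -4 + 18*I (L(I, s) = -6 + (18*I + 2*1) = -6 + (18*I + 2) = -6 + (2 + 18*I) = -4 + 18*I)
(H - 1793) + L(D(h), 58) = (-617 - 1793) + (-4 + 18*(-3)) = -2410 + (-4 - 54) = -2410 - 58 = -2468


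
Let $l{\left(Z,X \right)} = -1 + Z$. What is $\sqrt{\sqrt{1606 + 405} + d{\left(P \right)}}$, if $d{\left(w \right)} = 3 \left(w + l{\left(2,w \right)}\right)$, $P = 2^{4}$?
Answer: $\sqrt{51 + \sqrt{2011}} \approx 9.79$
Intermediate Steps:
$P = 16$
$d{\left(w \right)} = 3 + 3 w$ ($d{\left(w \right)} = 3 \left(w + \left(-1 + 2\right)\right) = 3 \left(w + 1\right) = 3 \left(1 + w\right) = 3 + 3 w$)
$\sqrt{\sqrt{1606 + 405} + d{\left(P \right)}} = \sqrt{\sqrt{1606 + 405} + \left(3 + 3 \cdot 16\right)} = \sqrt{\sqrt{2011} + \left(3 + 48\right)} = \sqrt{\sqrt{2011} + 51} = \sqrt{51 + \sqrt{2011}}$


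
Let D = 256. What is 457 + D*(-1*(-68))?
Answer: 17865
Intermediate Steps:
457 + D*(-1*(-68)) = 457 + 256*(-1*(-68)) = 457 + 256*68 = 457 + 17408 = 17865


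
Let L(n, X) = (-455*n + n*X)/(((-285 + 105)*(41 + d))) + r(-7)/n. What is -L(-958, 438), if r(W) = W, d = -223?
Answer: -3957827/7846020 ≈ -0.50444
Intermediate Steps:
L(n, X) = -7/n - n/72 + X*n/32760 (L(n, X) = (-455*n + n*X)/(((-285 + 105)*(41 - 223))) - 7/n = (-455*n + X*n)/((-180*(-182))) - 7/n = (-455*n + X*n)/32760 - 7/n = (-455*n + X*n)*(1/32760) - 7/n = (-n/72 + X*n/32760) - 7/n = -7/n - n/72 + X*n/32760)
-L(-958, 438) = -(-7/(-958) - 1/72*(-958) + (1/32760)*438*(-958)) = -(-7*(-1/958) + 479/36 - 34967/2730) = -(7/958 + 479/36 - 34967/2730) = -1*3957827/7846020 = -3957827/7846020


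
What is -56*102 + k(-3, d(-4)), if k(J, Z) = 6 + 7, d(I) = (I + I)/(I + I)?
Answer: -5699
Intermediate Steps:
d(I) = 1 (d(I) = (2*I)/((2*I)) = (2*I)*(1/(2*I)) = 1)
k(J, Z) = 13
-56*102 + k(-3, d(-4)) = -56*102 + 13 = -5712 + 13 = -5699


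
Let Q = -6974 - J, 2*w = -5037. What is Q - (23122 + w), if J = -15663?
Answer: -23829/2 ≈ -11915.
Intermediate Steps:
w = -5037/2 (w = (1/2)*(-5037) = -5037/2 ≈ -2518.5)
Q = 8689 (Q = -6974 - 1*(-15663) = -6974 + 15663 = 8689)
Q - (23122 + w) = 8689 - (23122 - 5037/2) = 8689 - 1*41207/2 = 8689 - 41207/2 = -23829/2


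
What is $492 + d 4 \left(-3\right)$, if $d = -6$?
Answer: $564$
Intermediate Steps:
$492 + d 4 \left(-3\right) = 492 + \left(-6\right) 4 \left(-3\right) = 492 - -72 = 492 + 72 = 564$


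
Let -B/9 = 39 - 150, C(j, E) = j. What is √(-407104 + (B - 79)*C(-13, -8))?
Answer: 2*I*√104766 ≈ 647.35*I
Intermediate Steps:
B = 999 (B = -9*(39 - 150) = -9*(-111) = 999)
√(-407104 + (B - 79)*C(-13, -8)) = √(-407104 + (999 - 79)*(-13)) = √(-407104 + 920*(-13)) = √(-407104 - 11960) = √(-419064) = 2*I*√104766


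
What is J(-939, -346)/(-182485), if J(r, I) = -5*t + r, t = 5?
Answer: 964/182485 ≈ 0.0052826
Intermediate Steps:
J(r, I) = -25 + r (J(r, I) = -5*5 + r = -25 + r)
J(-939, -346)/(-182485) = (-25 - 939)/(-182485) = -964*(-1/182485) = 964/182485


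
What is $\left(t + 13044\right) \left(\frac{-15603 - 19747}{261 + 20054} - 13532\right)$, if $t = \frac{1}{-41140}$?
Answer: $- \frac{14753998509103087}{83575910} \approx -1.7653 \cdot 10^{8}$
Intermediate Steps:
$t = - \frac{1}{41140} \approx -2.4307 \cdot 10^{-5}$
$\left(t + 13044\right) \left(\frac{-15603 - 19747}{261 + 20054} - 13532\right) = \left(- \frac{1}{41140} + 13044\right) \left(\frac{-15603 - 19747}{261 + 20054} - 13532\right) = \frac{536630159 \left(- \frac{35350}{20315} - 13532\right)}{41140} = \frac{536630159 \left(\left(-35350\right) \frac{1}{20315} - 13532\right)}{41140} = \frac{536630159 \left(- \frac{7070}{4063} - 13532\right)}{41140} = \frac{536630159}{41140} \left(- \frac{54987586}{4063}\right) = - \frac{14753998509103087}{83575910}$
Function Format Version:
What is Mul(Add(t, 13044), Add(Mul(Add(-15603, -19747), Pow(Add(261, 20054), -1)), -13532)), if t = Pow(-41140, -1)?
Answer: Rational(-14753998509103087, 83575910) ≈ -1.7653e+8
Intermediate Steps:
t = Rational(-1, 41140) ≈ -2.4307e-5
Mul(Add(t, 13044), Add(Mul(Add(-15603, -19747), Pow(Add(261, 20054), -1)), -13532)) = Mul(Add(Rational(-1, 41140), 13044), Add(Mul(Add(-15603, -19747), Pow(Add(261, 20054), -1)), -13532)) = Mul(Rational(536630159, 41140), Add(Mul(-35350, Pow(20315, -1)), -13532)) = Mul(Rational(536630159, 41140), Add(Mul(-35350, Rational(1, 20315)), -13532)) = Mul(Rational(536630159, 41140), Add(Rational(-7070, 4063), -13532)) = Mul(Rational(536630159, 41140), Rational(-54987586, 4063)) = Rational(-14753998509103087, 83575910)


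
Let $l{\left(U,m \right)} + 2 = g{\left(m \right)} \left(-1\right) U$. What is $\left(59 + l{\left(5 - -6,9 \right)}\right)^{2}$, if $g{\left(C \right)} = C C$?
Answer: $695556$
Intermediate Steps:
$g{\left(C \right)} = C^{2}$
$l{\left(U,m \right)} = -2 - U m^{2}$ ($l{\left(U,m \right)} = -2 + m^{2} \left(-1\right) U = -2 + - m^{2} U = -2 - U m^{2}$)
$\left(59 + l{\left(5 - -6,9 \right)}\right)^{2} = \left(59 - \left(2 + \left(5 - -6\right) 9^{2}\right)\right)^{2} = \left(59 - \left(2 + \left(5 + 6\right) 81\right)\right)^{2} = \left(59 - \left(2 + 11 \cdot 81\right)\right)^{2} = \left(59 - 893\right)^{2} = \left(-834\right)^{2} = 695556$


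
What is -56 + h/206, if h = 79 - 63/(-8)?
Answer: -91593/1648 ≈ -55.578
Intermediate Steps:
h = 695/8 (h = 79 - 63*(-⅛) = 79 + 63/8 = 695/8 ≈ 86.875)
-56 + h/206 = -56 + (695/8)/206 = -56 + (1/206)*(695/8) = -56 + 695/1648 = -91593/1648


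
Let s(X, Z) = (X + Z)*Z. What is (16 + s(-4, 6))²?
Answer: 784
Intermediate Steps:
s(X, Z) = Z*(X + Z)
(16 + s(-4, 6))² = (16 + 6*(-4 + 6))² = (16 + 6*2)² = (16 + 12)² = 28² = 784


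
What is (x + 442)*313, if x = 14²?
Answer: 199694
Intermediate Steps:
x = 196
(x + 442)*313 = (196 + 442)*313 = 638*313 = 199694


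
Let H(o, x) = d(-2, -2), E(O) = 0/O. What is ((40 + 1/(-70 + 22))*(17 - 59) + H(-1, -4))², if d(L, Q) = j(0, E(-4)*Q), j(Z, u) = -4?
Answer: 181306225/64 ≈ 2.8329e+6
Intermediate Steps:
E(O) = 0
d(L, Q) = -4
H(o, x) = -4
((40 + 1/(-70 + 22))*(17 - 59) + H(-1, -4))² = ((40 + 1/(-70 + 22))*(17 - 59) - 4)² = ((40 + 1/(-48))*(-42) - 4)² = ((40 - 1/48)*(-42) - 4)² = ((1919/48)*(-42) - 4)² = (-13433/8 - 4)² = (-13465/8)² = 181306225/64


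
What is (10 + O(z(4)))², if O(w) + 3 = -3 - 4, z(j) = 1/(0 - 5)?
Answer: 0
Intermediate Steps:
z(j) = -⅕ (z(j) = 1/(-5) = -⅕)
O(w) = -10 (O(w) = -3 + (-3 - 4) = -3 - 7 = -10)
(10 + O(z(4)))² = (10 - 10)² = 0² = 0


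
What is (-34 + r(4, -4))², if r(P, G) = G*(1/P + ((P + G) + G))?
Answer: 361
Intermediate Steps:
r(P, G) = G*(P + 1/P + 2*G) (r(P, G) = G*(1/P + ((G + P) + G)) = G*(1/P + (P + 2*G)) = G*(P + 1/P + 2*G))
(-34 + r(4, -4))² = (-34 - 4*(1 + 4*(4 + 2*(-4)))/4)² = (-34 - 4*¼*(1 + 4*(4 - 8)))² = (-34 - 4*¼*(1 + 4*(-4)))² = (-34 - 4*¼*(1 - 16))² = (-34 - 4*¼*(-15))² = (-34 + 15)² = (-19)² = 361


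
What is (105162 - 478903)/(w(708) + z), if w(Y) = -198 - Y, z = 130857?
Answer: -373741/129951 ≈ -2.8760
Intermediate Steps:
(105162 - 478903)/(w(708) + z) = (105162 - 478903)/((-198 - 1*708) + 130857) = -373741/((-198 - 708) + 130857) = -373741/(-906 + 130857) = -373741/129951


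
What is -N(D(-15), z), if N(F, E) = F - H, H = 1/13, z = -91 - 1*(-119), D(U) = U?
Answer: 196/13 ≈ 15.077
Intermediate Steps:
z = 28 (z = -91 + 119 = 28)
H = 1/13 ≈ 0.076923
N(F, E) = -1/13 + F (N(F, E) = F - 1*1/13 = F - 1/13 = -1/13 + F)
-N(D(-15), z) = -(-1/13 - 15) = -1*(-196/13) = 196/13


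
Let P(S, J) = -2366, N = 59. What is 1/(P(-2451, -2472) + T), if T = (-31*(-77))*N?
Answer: 1/138467 ≈ 7.2219e-6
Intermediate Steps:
T = 140833 (T = -31*(-77)*59 = 2387*59 = 140833)
1/(P(-2451, -2472) + T) = 1/(-2366 + 140833) = 1/138467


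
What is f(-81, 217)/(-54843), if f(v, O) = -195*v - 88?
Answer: -15707/54843 ≈ -0.28640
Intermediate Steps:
f(v, O) = -88 - 195*v
f(-81, 217)/(-54843) = (-88 - 195*(-81))/(-54843) = (-88 + 15795)*(-1/54843) = 15707*(-1/54843) = -15707/54843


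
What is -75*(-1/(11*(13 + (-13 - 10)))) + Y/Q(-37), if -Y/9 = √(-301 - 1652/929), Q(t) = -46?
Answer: -15/22 + 9*I*√261310049/42734 ≈ -0.68182 + 3.4044*I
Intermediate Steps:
Y = -9*I*√261310049/929 (Y = -9*√(-301 - 1652/929) = -9*I*√261310049/929 ≈ -156.6*I)
-75*(-1/(11*(13 + (-13 - 10)))) + Y/Q(-37) = -75*(-1/(11*(13 + (-13 - 10)))) - 9*I*√261310049/929/(-46) = -75*(-1/(11*(13 - 23))) - 9*I*√261310049/929*(-1/46) = -75/((-10*(-11))) + 9*I*√261310049/42734 = -75/110 + 9*I*√261310049/42734 = -75*1/110 + 9*I*√261310049/42734 = -15/22 + 9*I*√261310049/42734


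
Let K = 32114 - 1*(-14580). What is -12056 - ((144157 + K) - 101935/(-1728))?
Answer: -350725231/1728 ≈ -2.0297e+5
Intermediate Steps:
K = 46694 (K = 32114 + 14580 = 46694)
-12056 - ((144157 + K) - 101935/(-1728)) = -12056 - ((144157 + 46694) - 101935/(-1728)) = -12056 - (190851 - 101935*(-1/1728)) = -12056 - (190851 + 101935/1728) = -12056 - 1*329892463/1728 = -12056 - 329892463/1728 = -350725231/1728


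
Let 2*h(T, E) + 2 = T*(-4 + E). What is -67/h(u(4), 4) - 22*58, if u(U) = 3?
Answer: -1209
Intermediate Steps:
h(T, E) = -1 + T*(-4 + E)/2 (h(T, E) = -1 + (T*(-4 + E))/2 = -1 + T*(-4 + E)/2)
-67/h(u(4), 4) - 22*58 = -67/(-1 - 2*3 + (½)*4*3) - 22*58 = -67/(-1 - 6 + 6) - 1276 = -67/(-1) - 1276 = -67*(-1) - 1276 = 67 - 1276 = -1209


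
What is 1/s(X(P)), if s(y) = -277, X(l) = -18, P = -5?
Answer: -1/277 ≈ -0.0036101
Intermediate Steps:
1/s(X(P)) = 1/(-277) = -1/277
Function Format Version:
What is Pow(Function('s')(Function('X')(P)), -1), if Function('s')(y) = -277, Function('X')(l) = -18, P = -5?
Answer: Rational(-1, 277) ≈ -0.0036101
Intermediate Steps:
Pow(Function('s')(Function('X')(P)), -1) = Pow(-277, -1) = Rational(-1, 277)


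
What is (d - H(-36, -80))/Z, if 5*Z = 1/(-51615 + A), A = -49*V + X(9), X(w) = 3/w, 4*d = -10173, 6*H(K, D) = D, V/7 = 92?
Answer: 9468668510/9 ≈ 1.0521e+9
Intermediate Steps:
V = 644 (V = 7*92 = 644)
H(K, D) = D/6
d = -10173/4 (d = (¼)*(-10173) = -10173/4 ≈ -2543.3)
A = -94667/3 (A = -49*644 + 3/9 = -31556 + 3*(⅑) = -31556 + ⅓ = -94667/3 ≈ -31556.)
Z = -3/1247560 (Z = 1/(5*(-51615 - 94667/3)) = 1/(5*(-249512/3)) = (⅕)*(-3/249512) = -3/1247560 ≈ -2.4047e-6)
(d - H(-36, -80))/Z = (-10173/4 - (-80)/6)/(-3/1247560) = (-10173/4 - 1*(-40/3))*(-1247560/3) = (-10173/4 + 40/3)*(-1247560/3) = -30359/12*(-1247560/3) = 9468668510/9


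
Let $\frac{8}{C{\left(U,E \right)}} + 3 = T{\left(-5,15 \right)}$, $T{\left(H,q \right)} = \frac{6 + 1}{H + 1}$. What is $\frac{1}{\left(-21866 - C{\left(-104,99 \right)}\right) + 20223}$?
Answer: $- \frac{19}{31185} \approx -0.00060927$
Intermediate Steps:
$T{\left(H,q \right)} = \frac{7}{1 + H}$
$C{\left(U,E \right)} = - \frac{32}{19}$ ($C{\left(U,E \right)} = \frac{8}{-3 + \frac{7}{1 - 5}} = \frac{8}{-3 + \frac{7}{-4}} = \frac{8}{-3 + 7 \left(- \frac{1}{4}\right)} = \frac{8}{-3 - \frac{7}{4}} = \frac{8}{- \frac{19}{4}} = 8 \left(- \frac{4}{19}\right) = - \frac{32}{19}$)
$\frac{1}{\left(-21866 - C{\left(-104,99 \right)}\right) + 20223} = \frac{1}{\left(-21866 - - \frac{32}{19}\right) + 20223} = \frac{1}{\left(-21866 + \frac{32}{19}\right) + 20223} = \frac{1}{- \frac{415422}{19} + 20223} = \frac{1}{- \frac{31185}{19}} = - \frac{19}{31185}$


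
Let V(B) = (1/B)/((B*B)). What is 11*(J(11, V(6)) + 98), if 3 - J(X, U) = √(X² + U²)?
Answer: 1111 - 11*√5645377/216 ≈ 990.00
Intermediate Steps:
V(B) = B⁻³ (V(B) = 1/(B*(B²)) = 1/(B*B²) = B⁻³)
J(X, U) = 3 - √(U² + X²) (J(X, U) = 3 - √(X² + U²) = 3 - √(U² + X²))
11*(J(11, V(6)) + 98) = 11*((3 - √((6⁻³)² + 11²)) + 98) = 11*((3 - √((1/216)² + 121)) + 98) = 11*((3 - √(1/46656 + 121)) + 98) = 11*((3 - √(5645377/46656)) + 98) = 11*((3 - √5645377/216) + 98) = 11*(101 - √5645377/216) = 1111 - 11*√5645377/216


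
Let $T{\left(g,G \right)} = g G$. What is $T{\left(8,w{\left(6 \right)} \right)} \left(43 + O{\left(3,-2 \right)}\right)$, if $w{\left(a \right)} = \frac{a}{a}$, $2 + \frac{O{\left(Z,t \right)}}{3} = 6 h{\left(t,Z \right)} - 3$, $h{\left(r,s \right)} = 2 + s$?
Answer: $944$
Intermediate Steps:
$O{\left(Z,t \right)} = 21 + 18 Z$ ($O{\left(Z,t \right)} = -6 + 3 \left(6 \left(2 + Z\right) - 3\right) = -6 + 3 \left(\left(12 + 6 Z\right) - 3\right) = -6 + 3 \left(9 + 6 Z\right) = -6 + \left(27 + 18 Z\right) = 21 + 18 Z$)
$w{\left(a \right)} = 1$
$T{\left(g,G \right)} = G g$
$T{\left(8,w{\left(6 \right)} \right)} \left(43 + O{\left(3,-2 \right)}\right) = 1 \cdot 8 \left(43 + \left(21 + 18 \cdot 3\right)\right) = 8 \left(43 + \left(21 + 54\right)\right) = 8 \left(43 + 75\right) = 8 \cdot 118 = 944$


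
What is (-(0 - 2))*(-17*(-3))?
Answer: 102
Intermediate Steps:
(-(0 - 2))*(-17*(-3)) = -1*(-2)*51 = 2*51 = 102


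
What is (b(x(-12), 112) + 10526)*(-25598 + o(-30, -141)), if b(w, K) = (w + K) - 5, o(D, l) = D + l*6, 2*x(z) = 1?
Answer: -281511279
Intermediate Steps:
x(z) = ½ (x(z) = (½)*1 = ½)
o(D, l) = D + 6*l
b(w, K) = -5 + K + w (b(w, K) = (K + w) - 5 = -5 + K + w)
(b(x(-12), 112) + 10526)*(-25598 + o(-30, -141)) = ((-5 + 112 + ½) + 10526)*(-25598 + (-30 + 6*(-141))) = (215/2 + 10526)*(-25598 + (-30 - 846)) = 21267*(-25598 - 876)/2 = (21267/2)*(-26474) = -281511279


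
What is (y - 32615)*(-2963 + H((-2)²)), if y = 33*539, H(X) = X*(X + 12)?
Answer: 42986372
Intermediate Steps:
H(X) = X*(12 + X)
y = 17787
(y - 32615)*(-2963 + H((-2)²)) = (17787 - 32615)*(-2963 + (-2)²*(12 + (-2)²)) = -14828*(-2963 + 4*(12 + 4)) = -14828*(-2963 + 4*16) = -14828*(-2963 + 64) = -14828*(-2899) = 42986372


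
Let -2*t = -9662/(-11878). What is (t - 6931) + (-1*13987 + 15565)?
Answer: -63587765/11878 ≈ -5353.4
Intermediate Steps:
t = -4831/11878 (t = -(-4831)/(-11878) = -(-4831)*(-1)/11878 = -½*4831/5939 = -4831/11878 ≈ -0.40672)
(t - 6931) + (-1*13987 + 15565) = (-4831/11878 - 6931) + (-1*13987 + 15565) = -82331249/11878 + (-13987 + 15565) = -82331249/11878 + 1578 = -63587765/11878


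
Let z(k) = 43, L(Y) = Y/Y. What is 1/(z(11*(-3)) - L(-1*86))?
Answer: 1/42 ≈ 0.023810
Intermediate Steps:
L(Y) = 1
1/(z(11*(-3)) - L(-1*86)) = 1/(43 - 1*1) = 1/(43 - 1) = 1/42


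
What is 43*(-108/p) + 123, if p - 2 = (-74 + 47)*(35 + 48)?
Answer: 280041/2239 ≈ 125.07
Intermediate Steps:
p = -2239 (p = 2 + (-74 + 47)*(35 + 48) = 2 - 27*83 = 2 - 2241 = -2239)
43*(-108/p) + 123 = 43*(-108/(-2239)) + 123 = 43*(-108*(-1/2239)) + 123 = 43*(108/2239) + 123 = 4644/2239 + 123 = 280041/2239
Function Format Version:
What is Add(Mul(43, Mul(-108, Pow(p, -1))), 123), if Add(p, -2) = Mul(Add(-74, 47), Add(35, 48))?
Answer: Rational(280041, 2239) ≈ 125.07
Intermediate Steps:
p = -2239 (p = Add(2, Mul(Add(-74, 47), Add(35, 48))) = Add(2, Mul(-27, 83)) = Add(2, -2241) = -2239)
Add(Mul(43, Mul(-108, Pow(p, -1))), 123) = Add(Mul(43, Mul(-108, Pow(-2239, -1))), 123) = Add(Mul(43, Mul(-108, Rational(-1, 2239))), 123) = Add(Mul(43, Rational(108, 2239)), 123) = Add(Rational(4644, 2239), 123) = Rational(280041, 2239)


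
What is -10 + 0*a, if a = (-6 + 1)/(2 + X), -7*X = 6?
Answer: -10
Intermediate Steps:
X = -6/7 (X = -⅐*6 = -6/7 ≈ -0.85714)
a = -35/8 (a = (-6 + 1)/(2 - 6/7) = -5/8/7 = -5*7/8 = -35/8 ≈ -4.3750)
-10 + 0*a = -10 + 0*(-35/8) = -10 + 0 = -10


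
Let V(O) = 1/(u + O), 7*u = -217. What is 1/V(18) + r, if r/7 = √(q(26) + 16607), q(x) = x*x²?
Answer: -13 + 7*√34183 ≈ 1281.2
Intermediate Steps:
u = -31 (u = (⅐)*(-217) = -31)
V(O) = 1/(-31 + O)
q(x) = x³
r = 7*√34183 (r = 7*√(26³ + 16607) = 7*√(17576 + 16607) = 7*√34183 ≈ 1294.2)
1/V(18) + r = 1/(1/(-31 + 18)) + 7*√34183 = 1/(1/(-13)) + 7*√34183 = 1/(-1/13) + 7*√34183 = -13 + 7*√34183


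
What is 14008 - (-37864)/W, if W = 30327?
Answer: 424858480/30327 ≈ 14009.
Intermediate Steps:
14008 - (-37864)/W = 14008 - (-37864)/30327 = 14008 - 1*(-37864/30327) = 14008 + 37864/30327 = 424858480/30327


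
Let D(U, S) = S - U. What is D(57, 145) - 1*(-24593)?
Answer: 24681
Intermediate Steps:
D(57, 145) - 1*(-24593) = (145 - 1*57) - 1*(-24593) = (145 - 57) + 24593 = 88 + 24593 = 24681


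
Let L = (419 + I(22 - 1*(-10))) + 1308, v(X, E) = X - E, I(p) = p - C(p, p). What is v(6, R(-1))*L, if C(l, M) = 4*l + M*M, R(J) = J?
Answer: 4249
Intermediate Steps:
C(l, M) = M² + 4*l (C(l, M) = 4*l + M² = M² + 4*l)
I(p) = -p² - 3*p (I(p) = p - (p² + 4*p) = p + (-p² - 4*p) = -p² - 3*p)
L = 607 (L = (419 + (22 - 1*(-10))*(-3 - (22 - 1*(-10)))) + 1308 = (419 + (22 + 10)*(-3 - (22 + 10))) + 1308 = (419 + 32*(-3 - 1*32)) + 1308 = (419 + 32*(-3 - 32)) + 1308 = (419 + 32*(-35)) + 1308 = (419 - 1120) + 1308 = -701 + 1308 = 607)
v(6, R(-1))*L = (6 - 1*(-1))*607 = (6 + 1)*607 = 7*607 = 4249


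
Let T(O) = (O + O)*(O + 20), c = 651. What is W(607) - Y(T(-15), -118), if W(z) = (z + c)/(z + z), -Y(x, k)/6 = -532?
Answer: -1936915/607 ≈ -3191.0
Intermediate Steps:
T(O) = 2*O*(20 + O) (T(O) = (2*O)*(20 + O) = 2*O*(20 + O))
Y(x, k) = 3192 (Y(x, k) = -6*(-532) = 3192)
W(z) = (651 + z)/(2*z) (W(z) = (z + 651)/(z + z) = (651 + z)/((2*z)) = (651 + z)*(1/(2*z)) = (651 + z)/(2*z))
W(607) - Y(T(-15), -118) = (½)*(651 + 607)/607 - 1*3192 = (½)*(1/607)*1258 - 3192 = 629/607 - 3192 = -1936915/607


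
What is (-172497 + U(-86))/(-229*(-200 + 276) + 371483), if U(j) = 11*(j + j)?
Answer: -174389/354079 ≈ -0.49251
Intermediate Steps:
U(j) = 22*j (U(j) = 11*(2*j) = 22*j)
(-172497 + U(-86))/(-229*(-200 + 276) + 371483) = (-172497 + 22*(-86))/(-229*(-200 + 276) + 371483) = (-172497 - 1892)/(-229*76 + 371483) = -174389/(-17404 + 371483) = -174389/354079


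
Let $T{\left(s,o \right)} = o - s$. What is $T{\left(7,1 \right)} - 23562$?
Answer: $-23568$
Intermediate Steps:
$T{\left(7,1 \right)} - 23562 = \left(1 - 7\right) - 23562 = -6 - 23562 = -23568$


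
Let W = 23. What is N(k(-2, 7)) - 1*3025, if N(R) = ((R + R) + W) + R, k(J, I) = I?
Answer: -2981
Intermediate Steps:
N(R) = 23 + 3*R (N(R) = ((R + R) + 23) + R = (2*R + 23) + R = (23 + 2*R) + R = 23 + 3*R)
N(k(-2, 7)) - 1*3025 = (23 + 3*7) - 1*3025 = (23 + 21) - 3025 = 44 - 3025 = -2981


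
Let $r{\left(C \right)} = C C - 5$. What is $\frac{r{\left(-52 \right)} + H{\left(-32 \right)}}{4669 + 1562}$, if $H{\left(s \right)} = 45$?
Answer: $\frac{2744}{6231} \approx 0.44038$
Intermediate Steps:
$r{\left(C \right)} = -5 + C^{2}$ ($r{\left(C \right)} = C^{2} - 5 = -5 + C^{2}$)
$\frac{r{\left(-52 \right)} + H{\left(-32 \right)}}{4669 + 1562} = \frac{\left(-5 + \left(-52\right)^{2}\right) + 45}{4669 + 1562} = \frac{\left(-5 + 2704\right) + 45}{6231} = \left(2699 + 45\right) \frac{1}{6231} = 2744 \cdot \frac{1}{6231} = \frac{2744}{6231}$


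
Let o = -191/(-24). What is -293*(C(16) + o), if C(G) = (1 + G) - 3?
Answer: -154411/24 ≈ -6433.8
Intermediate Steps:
o = 191/24 (o = -191*(-1/24) = 191/24 ≈ 7.9583)
C(G) = -2 + G
-293*(C(16) + o) = -293*((-2 + 16) + 191/24) = -293*(14 + 191/24) = -293*527/24 = -154411/24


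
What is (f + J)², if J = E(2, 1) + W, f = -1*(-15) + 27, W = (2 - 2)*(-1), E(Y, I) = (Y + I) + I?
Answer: 2116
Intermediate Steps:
E(Y, I) = Y + 2*I (E(Y, I) = (I + Y) + I = Y + 2*I)
W = 0 (W = 0*(-1) = 0)
f = 42 (f = 15 + 27 = 42)
J = 4 (J = (2 + 2*1) + 0 = (2 + 2) + 0 = 4 + 0 = 4)
(f + J)² = (42 + 4)² = 46² = 2116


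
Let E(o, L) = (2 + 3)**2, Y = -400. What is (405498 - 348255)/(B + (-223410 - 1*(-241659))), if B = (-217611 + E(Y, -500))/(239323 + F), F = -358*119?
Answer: 11260900203/3589743943 ≈ 3.1370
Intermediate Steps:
F = -42602
E(o, L) = 25 (E(o, L) = 5**2 = 25)
B = -217586/196721 (B = (-217611 + 25)/(239323 - 42602) = -217586/196721 ≈ -1.1061)
(405498 - 348255)/(B + (-223410 - 1*(-241659))) = (405498 - 348255)/(-217586/196721 + (-223410 - 1*(-241659))) = 57243/(-217586/196721 + (-223410 + 241659)) = 57243/(-217586/196721 + 18249) = 57243/(3589743943/196721) = 57243*(196721/3589743943) = 11260900203/3589743943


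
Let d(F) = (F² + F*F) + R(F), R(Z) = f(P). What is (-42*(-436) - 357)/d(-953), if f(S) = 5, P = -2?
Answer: 2565/259489 ≈ 0.0098848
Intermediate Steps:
R(Z) = 5
d(F) = 5 + 2*F² (d(F) = (F² + F*F) + 5 = (F² + F²) + 5 = 2*F² + 5 = 5 + 2*F²)
(-42*(-436) - 357)/d(-953) = (-42*(-436) - 357)/(5 + 2*(-953)²) = (18312 - 357)/(5 + 2*908209) = 17955/(5 + 1816418) = 17955/1816423 = 17955*(1/1816423) = 2565/259489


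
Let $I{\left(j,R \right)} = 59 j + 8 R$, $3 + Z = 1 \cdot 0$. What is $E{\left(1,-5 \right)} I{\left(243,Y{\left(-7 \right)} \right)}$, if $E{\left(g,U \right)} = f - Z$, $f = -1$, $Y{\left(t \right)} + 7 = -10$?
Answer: $28402$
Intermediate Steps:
$Y{\left(t \right)} = -17$ ($Y{\left(t \right)} = -7 - 10 = -17$)
$Z = -3$ ($Z = -3 + 1 \cdot 0 = -3 + 0 = -3$)
$I{\left(j,R \right)} = 8 R + 59 j$
$E{\left(g,U \right)} = 2$ ($E{\left(g,U \right)} = -1 - -3 = -1 + 3 = 2$)
$E{\left(1,-5 \right)} I{\left(243,Y{\left(-7 \right)} \right)} = 2 \left(8 \left(-17\right) + 59 \cdot 243\right) = 2 \left(-136 + 14337\right) = 2 \cdot 14201 = 28402$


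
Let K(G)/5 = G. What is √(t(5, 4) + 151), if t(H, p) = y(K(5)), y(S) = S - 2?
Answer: √174 ≈ 13.191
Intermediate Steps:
K(G) = 5*G
y(S) = -2 + S
t(H, p) = 23 (t(H, p) = -2 + 5*5 = -2 + 25 = 23)
√(t(5, 4) + 151) = √(23 + 151) = √174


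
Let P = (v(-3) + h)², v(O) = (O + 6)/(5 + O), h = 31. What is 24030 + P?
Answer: 100345/4 ≈ 25086.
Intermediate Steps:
v(O) = (6 + O)/(5 + O)
P = 4225/4 (P = ((6 - 3)/(5 - 3) + 31)² = (3/2 + 31)² = (65/2)² = 4225/4 ≈ 1056.3)
24030 + P = 24030 + 4225/4 = 100345/4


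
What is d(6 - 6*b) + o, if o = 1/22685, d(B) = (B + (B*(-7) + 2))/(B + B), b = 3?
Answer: -839333/272220 ≈ -3.0833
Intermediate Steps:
d(B) = (2 - 6*B)/(2*B) (d(B) = (B + (-7*B + 2))/((2*B)) = (B + (2 - 7*B))*(1/(2*B)) = (2 - 6*B)*(1/(2*B)) = (2 - 6*B)/(2*B))
o = 1/22685 ≈ 4.4082e-5
d(6 - 6*b) + o = (-3 + 1/(6 - 6*3)) + 1/22685 = (-3 + 1/(6 - 18)) + 1/22685 = (-3 + 1/(-12)) + 1/22685 = (-3 - 1/12) + 1/22685 = -37/12 + 1/22685 = -839333/272220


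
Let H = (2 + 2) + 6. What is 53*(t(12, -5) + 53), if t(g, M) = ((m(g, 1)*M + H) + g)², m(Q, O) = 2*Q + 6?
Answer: 871161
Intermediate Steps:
m(Q, O) = 6 + 2*Q
H = 10 (H = 4 + 6 = 10)
t(g, M) = (10 + g + M*(6 + 2*g))² (t(g, M) = (((6 + 2*g)*M + 10) + g)² = ((M*(6 + 2*g) + 10) + g)² = ((10 + M*(6 + 2*g)) + g)² = (10 + g + M*(6 + 2*g))²)
53*(t(12, -5) + 53) = 53*((10 + 12 + 2*(-5)*(3 + 12))² + 53) = 53*((10 + 12 + 2*(-5)*15)² + 53) = 53*((10 + 12 - 150)² + 53) = 53*((-128)² + 53) = 53*(16384 + 53) = 53*16437 = 871161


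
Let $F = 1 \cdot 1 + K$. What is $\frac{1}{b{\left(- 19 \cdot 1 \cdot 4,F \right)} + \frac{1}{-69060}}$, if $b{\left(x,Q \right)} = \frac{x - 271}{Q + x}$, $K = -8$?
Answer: $\frac{5731980}{23963737} \approx 0.23919$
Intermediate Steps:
$F = -7$ ($F = 1 \cdot 1 - 8 = 1 - 8 = -7$)
$b{\left(x,Q \right)} = \frac{-271 + x}{Q + x}$
$\frac{1}{b{\left(- 19 \cdot 1 \cdot 4,F \right)} + \frac{1}{-69060}} = \frac{1}{\frac{-271 - 19 \cdot 1 \cdot 4}{-7 - 19 \cdot 1 \cdot 4} + \frac{1}{-69060}} = \frac{1}{\frac{-271 - 76}{-7 - 76} - \frac{1}{69060}} = \frac{1}{\frac{1}{-83} \left(-347\right) - \frac{1}{69060}} = \frac{1}{\left(- \frac{1}{83}\right) \left(-347\right) - \frac{1}{69060}} = \frac{1}{\frac{347}{83} - \frac{1}{69060}} = \frac{1}{\frac{23963737}{5731980}} = \frac{5731980}{23963737}$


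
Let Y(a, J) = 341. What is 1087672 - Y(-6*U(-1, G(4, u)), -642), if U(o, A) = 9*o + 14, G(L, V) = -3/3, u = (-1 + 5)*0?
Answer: 1087331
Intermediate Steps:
u = 0 (u = 4*0 = 0)
G(L, V) = -1 (G(L, V) = -3*1/3 = -1)
U(o, A) = 14 + 9*o
1087672 - Y(-6*U(-1, G(4, u)), -642) = 1087672 - 1*341 = 1087672 - 341 = 1087331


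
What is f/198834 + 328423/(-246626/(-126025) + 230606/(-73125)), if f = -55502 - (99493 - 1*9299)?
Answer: -12035882897481597883/43853216086932 ≈ -2.7446e+5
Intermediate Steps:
f = -145696 (f = -55502 - (99493 - 9299) = -55502 - 1*90194 = -55502 - 90194 = -145696)
f/198834 + 328423/(-246626/(-126025) + 230606/(-73125)) = -145696/198834 + 328423/(-246626/(-126025) + 230606/(-73125)) = -145696*1/198834 + 328423/(-246626*(-1/126025) + 230606*(-1/73125)) = -72848/99417 + 328423/(246626/126025 - 230606/73125) = -72848/99417 + 328423/(-441103796/368623125) = -72848/99417 + 328423*(-368623125/441103796) = -72848/99417 - 121064312581875/441103796 = -12035882897481597883/43853216086932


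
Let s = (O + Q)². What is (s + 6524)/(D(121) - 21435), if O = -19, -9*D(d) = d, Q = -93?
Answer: -42903/48259 ≈ -0.88902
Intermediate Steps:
D(d) = -d/9
s = 12544 (s = (-19 - 93)² = (-112)² = 12544)
(s + 6524)/(D(121) - 21435) = (12544 + 6524)/(-⅑*121 - 21435) = 19068/(-121/9 - 21435) = 19068/(-193036/9) = 19068*(-9/193036) = -42903/48259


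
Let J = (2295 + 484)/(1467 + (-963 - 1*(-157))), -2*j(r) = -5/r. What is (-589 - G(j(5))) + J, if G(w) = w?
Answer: -773761/1322 ≈ -585.30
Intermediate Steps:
j(r) = 5/(2*r) (j(r) = -(-5)/(2*r) = 5/(2*r))
J = 2779/661 (J = 2779/(1467 + (-963 + 157)) = 2779/(1467 - 806) = 2779/661 ≈ 4.2042)
(-589 - G(j(5))) + J = (-589 - 5/(2*5)) + 2779/661 = (-589 - 1*1/2) + 2779/661 = (-589 - 1/2) + 2779/661 = -1179/2 + 2779/661 = -773761/1322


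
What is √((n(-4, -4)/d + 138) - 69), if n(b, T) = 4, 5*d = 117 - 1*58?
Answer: √241369/59 ≈ 8.3270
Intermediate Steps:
d = 59/5 (d = (117 - 1*58)/5 = (117 - 58)/5 = (⅕)*59 = 59/5 ≈ 11.800)
√((n(-4, -4)/d + 138) - 69) = √((4/(59/5) + 138) - 69) = √((4*(5/59) + 138) - 69) = √((20/59 + 138) - 69) = √(8162/59 - 69) = √(4091/59) = √241369/59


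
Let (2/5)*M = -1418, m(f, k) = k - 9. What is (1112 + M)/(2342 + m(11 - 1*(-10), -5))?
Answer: -811/776 ≈ -1.0451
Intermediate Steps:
m(f, k) = -9 + k
M = -3545 (M = (5/2)*(-1418) = -3545)
(1112 + M)/(2342 + m(11 - 1*(-10), -5)) = (1112 - 3545)/(2342 + (-9 - 5)) = -2433/(2342 - 14) = -2433/2328 = -2433*1/2328 = -811/776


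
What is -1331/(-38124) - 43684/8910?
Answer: -30621289/6290460 ≈ -4.8679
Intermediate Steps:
-1331/(-38124) - 43684/8910 = -1331*(-1/38124) - 43684*1/8910 = 1331/38124 - 21842/4455 = -30621289/6290460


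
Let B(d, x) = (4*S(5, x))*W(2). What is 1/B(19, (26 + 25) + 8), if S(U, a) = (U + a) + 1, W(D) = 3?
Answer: 1/780 ≈ 0.0012821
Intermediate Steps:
S(U, a) = 1 + U + a
B(d, x) = 72 + 12*x (B(d, x) = (4*(1 + 5 + x))*3 = (4*(6 + x))*3 = (24 + 4*x)*3 = 72 + 12*x)
1/B(19, (26 + 25) + 8) = 1/(72 + 12*((26 + 25) + 8)) = 1/(72 + 12*(51 + 8)) = 1/(72 + 12*59) = 1/(72 + 708) = 1/780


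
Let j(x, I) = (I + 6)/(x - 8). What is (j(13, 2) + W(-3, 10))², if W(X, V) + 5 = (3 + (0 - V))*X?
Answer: 7744/25 ≈ 309.76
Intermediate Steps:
j(x, I) = (6 + I)/(-8 + x)
W(X, V) = -5 + X*(3 - V) (W(X, V) = -5 + (3 + (0 - V))*X = -5 + (3 - V)*X = -5 + X*(3 - V))
(j(13, 2) + W(-3, 10))² = ((6 + 2)/(-8 + 13) + (-5 + 3*(-3) - 1*10*(-3)))² = (8/5 + (-5 - 9 + 30))² = ((⅕)*8 + 16)² = (8/5 + 16)² = (88/5)² = 7744/25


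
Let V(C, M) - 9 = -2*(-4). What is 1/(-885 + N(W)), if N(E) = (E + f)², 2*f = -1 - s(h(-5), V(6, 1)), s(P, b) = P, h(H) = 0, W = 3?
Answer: -4/3515 ≈ -0.0011380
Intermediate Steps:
V(C, M) = 17 (V(C, M) = 9 - 2*(-4) = 9 + 8 = 17)
f = -½ (f = (-1 - 1*0)/2 = (-1 + 0)/2 = (½)*(-1) = -½ ≈ -0.50000)
N(E) = (-½ + E)² (N(E) = (E - ½)² = (-½ + E)²)
1/(-885 + N(W)) = 1/(-885 + (-1 + 2*3)²/4) = 1/(-885 + (-1 + 6)²/4) = 1/(-885 + (¼)*5²) = 1/(-885 + (¼)*25) = 1/(-885 + 25/4) = 1/(-3515/4) = -4/3515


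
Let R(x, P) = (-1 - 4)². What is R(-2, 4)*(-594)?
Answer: -14850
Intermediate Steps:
R(x, P) = 25 (R(x, P) = (-5)² = 25)
R(-2, 4)*(-594) = 25*(-594) = -14850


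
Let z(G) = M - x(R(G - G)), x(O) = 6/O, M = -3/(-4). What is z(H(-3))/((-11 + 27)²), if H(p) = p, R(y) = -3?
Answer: 11/1024 ≈ 0.010742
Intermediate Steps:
M = ¾ (M = -3*(-¼) = ¾ ≈ 0.75000)
z(G) = 11/4 (z(G) = ¾ - 6/(-3) = ¾ - 6*(-1)/3 = ¾ - 1*(-2) = ¾ + 2 = 11/4)
z(H(-3))/((-11 + 27)²) = 11/(4*((-11 + 27)²)) = 11/(4*(16²)) = (11/4)/256 = (11/4)*(1/256) = 11/1024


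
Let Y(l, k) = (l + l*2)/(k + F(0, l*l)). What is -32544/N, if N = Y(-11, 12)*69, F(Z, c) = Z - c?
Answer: -394144/253 ≈ -1557.9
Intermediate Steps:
Y(l, k) = 3*l/(k - l²) (Y(l, k) = (l + l*2)/(k + (0 - l*l)) = (l + 2*l)/(k + (0 - l²)) = (3*l)/(k - l²) = 3*l/(k - l²))
N = 2277/109 (N = (3*(-11)/(12 - 1*(-11)²))*69 = (3*(-11)/(12 - 1*121))*69 = (3*(-11)/(12 - 121))*69 = (3*(-11)/(-109))*69 = (3*(-11)*(-1/109))*69 = (33/109)*69 = 2277/109 ≈ 20.890)
-32544/N = -32544/2277/109 = -32544*109/2277 = -394144/253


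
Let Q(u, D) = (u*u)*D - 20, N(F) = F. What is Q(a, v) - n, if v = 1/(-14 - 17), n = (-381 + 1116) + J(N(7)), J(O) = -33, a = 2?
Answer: -22386/31 ≈ -722.13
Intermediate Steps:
n = 702 (n = (-381 + 1116) - 33 = 735 - 33 = 702)
v = -1/31 (v = 1/(-31) = -1/31 ≈ -0.032258)
Q(u, D) = -20 + D*u² (Q(u, D) = u²*D - 20 = D*u² - 20 = -20 + D*u²)
Q(a, v) - n = (-20 - 1/31*2²) - 1*702 = (-20 - 1/31*4) - 702 = (-20 - 4/31) - 702 = -624/31 - 702 = -22386/31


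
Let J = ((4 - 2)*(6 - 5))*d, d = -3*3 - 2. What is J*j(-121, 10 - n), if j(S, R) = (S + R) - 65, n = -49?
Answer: 2794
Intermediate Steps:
d = -11 (d = -9 - 2 = -11)
j(S, R) = -65 + R + S (j(S, R) = (R + S) - 65 = -65 + R + S)
J = -22 (J = ((4 - 2)*(6 - 5))*(-11) = (2*1)*(-11) = 2*(-11) = -22)
J*j(-121, 10 - n) = -22*(-65 + (10 - 1*(-49)) - 121) = -22*(-65 + (10 + 49) - 121) = -22*(-65 + 59 - 121) = -22*(-127) = 2794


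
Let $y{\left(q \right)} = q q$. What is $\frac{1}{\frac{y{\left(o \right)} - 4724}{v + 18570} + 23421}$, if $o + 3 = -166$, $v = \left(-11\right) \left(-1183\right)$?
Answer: $\frac{31583}{739729280} \approx 4.2695 \cdot 10^{-5}$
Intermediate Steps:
$v = 13013$
$o = -169$ ($o = -3 - 166 = -169$)
$y{\left(q \right)} = q^{2}$
$\frac{1}{\frac{y{\left(o \right)} - 4724}{v + 18570} + 23421} = \frac{1}{\frac{\left(-169\right)^{2} - 4724}{13013 + 18570} + 23421} = \frac{1}{\frac{28561 - 4724}{31583} + 23421} = \frac{1}{23837 \cdot \frac{1}{31583} + 23421} = \frac{1}{\frac{23837}{31583} + 23421} = \frac{1}{\frac{739729280}{31583}} = \frac{31583}{739729280}$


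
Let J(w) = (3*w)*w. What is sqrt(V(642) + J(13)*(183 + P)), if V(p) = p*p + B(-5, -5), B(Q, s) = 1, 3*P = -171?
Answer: sqrt(476047) ≈ 689.96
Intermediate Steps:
P = -57 (P = (1/3)*(-171) = -57)
J(w) = 3*w**2
V(p) = 1 + p**2 (V(p) = p*p + 1 = p**2 + 1 = 1 + p**2)
sqrt(V(642) + J(13)*(183 + P)) = sqrt((1 + 642**2) + (3*13**2)*(183 - 57)) = sqrt((1 + 412164) + (3*169)*126) = sqrt(412165 + 507*126) = sqrt(412165 + 63882) = sqrt(476047)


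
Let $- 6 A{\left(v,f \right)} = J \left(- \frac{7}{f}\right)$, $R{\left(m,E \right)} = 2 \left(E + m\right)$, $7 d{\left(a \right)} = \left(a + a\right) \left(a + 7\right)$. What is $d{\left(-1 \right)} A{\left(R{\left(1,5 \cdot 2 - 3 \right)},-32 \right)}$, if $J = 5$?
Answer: $\frac{5}{16} \approx 0.3125$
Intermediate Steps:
$d{\left(a \right)} = \frac{2 a \left(7 + a\right)}{7}$ ($d{\left(a \right)} = \frac{\left(a + a\right) \left(a + 7\right)}{7} = \frac{2 a \left(7 + a\right)}{7}$)
$R{\left(m,E \right)} = 2 E + 2 m$
$A{\left(v,f \right)} = \frac{35}{6 f}$ ($A{\left(v,f \right)} = - \frac{5 \left(- \frac{7}{f}\right)}{6} = - \frac{\left(-35\right) \frac{1}{f}}{6} = \frac{35}{6 f}$)
$d{\left(-1 \right)} A{\left(R{\left(1,5 \cdot 2 - 3 \right)},-32 \right)} = \frac{2}{7} \left(-1\right) \left(7 - 1\right) \frac{35}{6 \left(-32\right)} = \frac{2}{7} \left(-1\right) 6 \cdot \frac{35}{6} \left(- \frac{1}{32}\right) = \left(- \frac{12}{7}\right) \left(- \frac{35}{192}\right) = \frac{5}{16}$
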